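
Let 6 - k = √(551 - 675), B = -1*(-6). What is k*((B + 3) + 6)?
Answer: 90 - 30*I*√31 ≈ 90.0 - 167.03*I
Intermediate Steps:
B = 6
k = 6 - 2*I*√31 (k = 6 - √(551 - 675) = 6 - √(-124) = 6 - 2*I*√31 ≈ 6.0 - 11.136*I)
k*((B + 3) + 6) = (6 - 2*I*√31)*((6 + 3) + 6) = (6 - 2*I*√31)*(9 + 6) = (6 - 2*I*√31)*15 = 90 - 30*I*√31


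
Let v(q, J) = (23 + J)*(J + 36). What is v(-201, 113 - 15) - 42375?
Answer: -26161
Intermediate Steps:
v(q, J) = (23 + J)*(36 + J)
v(-201, 113 - 15) - 42375 = (828 + (113 - 15)² + 59*(113 - 15)) - 42375 = (828 + 98² + 59*98) - 42375 = (828 + 9604 + 5782) - 42375 = 16214 - 42375 = -26161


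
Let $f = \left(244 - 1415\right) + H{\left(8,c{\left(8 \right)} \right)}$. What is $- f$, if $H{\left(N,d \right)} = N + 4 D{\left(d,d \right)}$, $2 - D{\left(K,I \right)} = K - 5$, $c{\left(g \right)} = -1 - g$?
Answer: $1099$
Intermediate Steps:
$D{\left(K,I \right)} = 7 - K$ ($D{\left(K,I \right)} = 2 - \left(K - 5\right) = 2 - \left(-5 + K\right) = 7 - K$)
$H{\left(N,d \right)} = 28 + N - 4 d$ ($H{\left(N,d \right)} = N + 4 \left(7 - d\right) = N - \left(-28 + 4 d\right) = 28 + N - 4 d$)
$f = -1099$ ($f = \left(244 - 1415\right) + \left(28 + 8 - 4 \left(-1 - 8\right)\right) = -1171 + \left(28 + 8 - 4 \left(-1 - 8\right)\right) = -1171 + \left(28 + 8 - -36\right) = -1171 + \left(28 + 8 + 36\right) = -1171 + 72 = -1099$)
$- f = \left(-1\right) \left(-1099\right) = 1099$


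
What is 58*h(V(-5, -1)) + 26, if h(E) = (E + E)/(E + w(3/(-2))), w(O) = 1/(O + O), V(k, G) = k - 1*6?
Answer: 2356/17 ≈ 138.59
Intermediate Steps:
V(k, G) = -6 + k (V(k, G) = k - 6 = -6 + k)
w(O) = 1/(2*O)
h(E) = 2*E/(-⅓ + E) (h(E) = (E + E)/(E + 1/(2*((3/(-2))))) = (2*E)/(E + 1/(2*((3*(-½))))) = (2*E)/(E + 1/(2*(-3/2))) = (2*E)/(E + (½)*(-⅔)) = (2*E)/(E - ⅓) = (2*E)/(-⅓ + E) = 2*E/(-⅓ + E))
58*h(V(-5, -1)) + 26 = 58*(6*(-6 - 5)/(-1 + 3*(-6 - 5))) + 26 = 58*(6*(-11)/(-1 + 3*(-11))) + 26 = 58*(6*(-11)/(-1 - 33)) + 26 = 58*(6*(-11)/(-34)) + 26 = 58*(6*(-11)*(-1/34)) + 26 = 58*(33/17) + 26 = 1914/17 + 26 = 2356/17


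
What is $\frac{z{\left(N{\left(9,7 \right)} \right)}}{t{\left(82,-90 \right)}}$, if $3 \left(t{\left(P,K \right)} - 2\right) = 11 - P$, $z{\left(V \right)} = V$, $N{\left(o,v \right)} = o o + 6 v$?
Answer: $- \frac{369}{65} \approx -5.6769$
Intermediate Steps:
$N{\left(o,v \right)} = o^{2} + 6 v$
$t{\left(P,K \right)} = \frac{17}{3} - \frac{P}{3}$ ($t{\left(P,K \right)} = 2 + \frac{11 - P}{3} = 2 - \left(- \frac{11}{3} + \frac{P}{3}\right) = \frac{17}{3} - \frac{P}{3}$)
$\frac{z{\left(N{\left(9,7 \right)} \right)}}{t{\left(82,-90 \right)}} = \frac{9^{2} + 6 \cdot 7}{\frac{17}{3} - \frac{82}{3}} = \frac{81 + 42}{\frac{17}{3} - \frac{82}{3}} = \frac{123}{- \frac{65}{3}} = 123 \left(- \frac{3}{65}\right) = - \frac{369}{65}$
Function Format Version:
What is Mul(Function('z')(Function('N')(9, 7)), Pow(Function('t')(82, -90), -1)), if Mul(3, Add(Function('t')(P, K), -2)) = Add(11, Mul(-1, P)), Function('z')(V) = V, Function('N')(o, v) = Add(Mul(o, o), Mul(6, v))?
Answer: Rational(-369, 65) ≈ -5.6769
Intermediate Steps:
Function('N')(o, v) = Add(Pow(o, 2), Mul(6, v))
Function('t')(P, K) = Add(Rational(17, 3), Mul(Rational(-1, 3), P)) (Function('t')(P, K) = Add(2, Mul(Rational(1, 3), Add(11, Mul(-1, P)))) = Add(2, Add(Rational(11, 3), Mul(Rational(-1, 3), P))) = Add(Rational(17, 3), Mul(Rational(-1, 3), P)))
Mul(Function('z')(Function('N')(9, 7)), Pow(Function('t')(82, -90), -1)) = Mul(Add(Pow(9, 2), Mul(6, 7)), Pow(Add(Rational(17, 3), Mul(Rational(-1, 3), 82)), -1)) = Mul(Add(81, 42), Pow(Add(Rational(17, 3), Rational(-82, 3)), -1)) = Mul(123, Pow(Rational(-65, 3), -1)) = Mul(123, Rational(-3, 65)) = Rational(-369, 65)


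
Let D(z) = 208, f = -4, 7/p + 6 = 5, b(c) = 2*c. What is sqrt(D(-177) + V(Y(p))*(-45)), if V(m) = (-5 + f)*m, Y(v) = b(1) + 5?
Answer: sqrt(3043) ≈ 55.163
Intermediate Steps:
p = -7 (p = 7/(-6 + 5) = 7/(-1) = 7*(-1) = -7)
Y(v) = 7 (Y(v) = 2*1 + 5 = 2 + 5 = 7)
V(m) = -9*m (V(m) = (-5 - 4)*m = -9*m)
sqrt(D(-177) + V(Y(p))*(-45)) = sqrt(208 - 9*7*(-45)) = sqrt(208 - 63*(-45)) = sqrt(208 + 2835) = sqrt(3043)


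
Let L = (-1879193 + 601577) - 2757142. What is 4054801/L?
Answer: -4054801/4034758 ≈ -1.0050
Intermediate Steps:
L = -4034758 (L = -1277616 - 2757142 = -4034758)
4054801/L = 4054801/(-4034758) = 4054801*(-1/4034758) = -4054801/4034758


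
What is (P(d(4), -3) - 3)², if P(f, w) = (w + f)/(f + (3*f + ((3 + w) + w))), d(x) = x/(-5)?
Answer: 5476/961 ≈ 5.6982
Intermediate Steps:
d(x) = -x/5 (d(x) = x*(-⅕) = -x/5)
P(f, w) = (f + w)/(3 + 2*w + 4*f) (P(f, w) = (f + w)/(f + (3*f + (3 + 2*w))) = (f + w)/(f + (3 + 2*w + 3*f)) = (f + w)/(3 + 2*w + 4*f))
(P(d(4), -3) - 3)² = ((-⅕*4 - 3)/(3 + 2*(-3) + 4*(-⅕*4)) - 3)² = ((-⅘ - 3)/(3 - 6 + 4*(-⅘)) - 3)² = (-19/5/(3 - 6 - 16/5) - 3)² = (-19/5/(-31/5) - 3)² = (-5/31*(-19/5) - 3)² = (19/31 - 3)² = (-74/31)² = 5476/961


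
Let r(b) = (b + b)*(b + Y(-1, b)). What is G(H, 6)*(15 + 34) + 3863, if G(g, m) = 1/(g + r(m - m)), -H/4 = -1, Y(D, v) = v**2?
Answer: 15501/4 ≈ 3875.3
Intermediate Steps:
H = 4 (H = -4*(-1) = 4)
r(b) = 2*b*(b + b**2) (r(b) = (b + b)*(b + b**2) = (2*b)*(b + b**2) = 2*b*(b + b**2))
G(g, m) = 1/g (G(g, m) = 1/(g + 2*(m - m)**2*(1 + (m - m))) = 1/(g + 2*0**2*(1 + 0)) = 1/(g + 2*0*1) = 1/(g + 0) = 1/g)
G(H, 6)*(15 + 34) + 3863 = (15 + 34)/4 + 3863 = (1/4)*49 + 3863 = 49/4 + 3863 = 15501/4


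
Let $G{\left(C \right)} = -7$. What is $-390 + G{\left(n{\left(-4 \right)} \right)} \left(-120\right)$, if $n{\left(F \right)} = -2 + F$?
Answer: $450$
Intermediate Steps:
$-390 + G{\left(n{\left(-4 \right)} \right)} \left(-120\right) = -390 - -840 = -390 + 840 = 450$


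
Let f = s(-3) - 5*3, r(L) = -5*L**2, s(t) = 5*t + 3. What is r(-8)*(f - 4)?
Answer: 9920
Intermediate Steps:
s(t) = 3 + 5*t
f = -27 (f = (3 + 5*(-3)) - 5*3 = (3 - 15) - 15 = -12 - 15 = -27)
r(-8)*(f - 4) = (-5*(-8)**2)*(-27 - 4) = -5*64*(-31) = -320*(-31) = 9920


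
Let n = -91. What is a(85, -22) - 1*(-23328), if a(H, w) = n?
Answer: 23237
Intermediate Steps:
a(H, w) = -91
a(85, -22) - 1*(-23328) = -91 - 1*(-23328) = -91 + 23328 = 23237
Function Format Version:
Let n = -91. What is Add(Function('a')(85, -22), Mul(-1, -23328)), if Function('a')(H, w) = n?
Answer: 23237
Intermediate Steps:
Function('a')(H, w) = -91
Add(Function('a')(85, -22), Mul(-1, -23328)) = Add(-91, Mul(-1, -23328)) = Add(-91, 23328) = 23237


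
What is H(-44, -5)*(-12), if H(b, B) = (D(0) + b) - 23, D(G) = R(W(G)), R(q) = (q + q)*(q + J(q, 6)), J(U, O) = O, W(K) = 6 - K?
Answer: -924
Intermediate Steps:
R(q) = 2*q*(6 + q) (R(q) = (q + q)*(q + 6) = (2*q)*(6 + q) = 2*q*(6 + q))
D(G) = 2*(6 - G)*(12 - G) (D(G) = 2*(6 - G)*(6 + (6 - G)) = 2*(6 - G)*(12 - G))
H(b, B) = 121 + b (H(b, B) = (2*(-12 + 0)*(-6 + 0) + b) - 23 = (2*(-12)*(-6) + b) - 23 = (144 + b) - 23 = 121 + b)
H(-44, -5)*(-12) = (121 - 44)*(-12) = 77*(-12) = -924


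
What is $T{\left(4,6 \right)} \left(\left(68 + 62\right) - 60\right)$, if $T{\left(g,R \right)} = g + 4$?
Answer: $560$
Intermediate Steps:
$T{\left(g,R \right)} = 4 + g$
$T{\left(4,6 \right)} \left(\left(68 + 62\right) - 60\right) = \left(4 + 4\right) \left(\left(68 + 62\right) - 60\right) = 8 \left(130 - 60\right) = 8 \cdot 70 = 560$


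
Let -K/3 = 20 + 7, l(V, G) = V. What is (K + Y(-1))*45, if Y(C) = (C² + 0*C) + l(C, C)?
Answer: -3645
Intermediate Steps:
K = -81 (K = -3*(20 + 7) = -3*27 = -81)
Y(C) = C + C² (Y(C) = (C² + 0*C) + C = (C² + 0) + C = C² + C = C + C²)
(K + Y(-1))*45 = (-81 - (1 - 1))*45 = (-81 - 1*0)*45 = (-81 + 0)*45 = -81*45 = -3645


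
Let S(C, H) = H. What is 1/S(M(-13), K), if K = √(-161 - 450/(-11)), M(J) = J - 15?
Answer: -I*√14531/1321 ≈ -0.091253*I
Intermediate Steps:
M(J) = -15 + J
K = I*√14531/11 (K = √(-161 - 450*(-1/11)) = √(-161 + 450/11) = √(-1321/11) = I*√14531/11 ≈ 10.959*I)
1/S(M(-13), K) = 1/(I*√14531/11) = -I*√14531/1321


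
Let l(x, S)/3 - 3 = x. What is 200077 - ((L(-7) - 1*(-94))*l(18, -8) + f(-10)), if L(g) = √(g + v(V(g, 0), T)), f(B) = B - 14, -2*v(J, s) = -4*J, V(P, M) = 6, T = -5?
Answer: 194179 - 63*√5 ≈ 1.9404e+5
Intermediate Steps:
v(J, s) = 2*J (v(J, s) = -(-2)*J = 2*J)
f(B) = -14 + B
l(x, S) = 9 + 3*x
L(g) = √(12 + g) (L(g) = √(g + 2*6) = √(g + 12) = √(12 + g))
200077 - ((L(-7) - 1*(-94))*l(18, -8) + f(-10)) = 200077 - ((√(12 - 7) - 1*(-94))*(9 + 3*18) + (-14 - 10)) = 200077 - ((√5 + 94)*(9 + 54) - 24) = 200077 - ((94 + √5)*63 - 24) = 200077 - ((5922 + 63*√5) - 24) = 200077 - (5898 + 63*√5) = 200077 + (-5898 - 63*√5) = 194179 - 63*√5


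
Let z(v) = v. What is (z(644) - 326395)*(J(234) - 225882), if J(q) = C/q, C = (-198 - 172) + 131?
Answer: 17218099101877/234 ≈ 7.3582e+10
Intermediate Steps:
C = -239 (C = -370 + 131 = -239)
J(q) = -239/q
(z(644) - 326395)*(J(234) - 225882) = (644 - 326395)*(-239/234 - 225882) = -325751*(-239*1/234 - 225882) = -325751*(-239/234 - 225882) = -325751*(-52856627/234) = 17218099101877/234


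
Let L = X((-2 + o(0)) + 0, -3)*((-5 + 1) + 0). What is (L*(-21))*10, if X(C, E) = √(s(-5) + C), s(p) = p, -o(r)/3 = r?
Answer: 840*I*√7 ≈ 2222.4*I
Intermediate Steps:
o(r) = -3*r
X(C, E) = √(-5 + C)
L = -4*I*√7 (L = √(-5 + ((-2 - 3*0) + 0))*((-5 + 1) + 0) = √(-5 + ((-2 + 0) + 0))*(-4 + 0) = √(-5 + (-2 + 0))*(-4) = √(-5 - 2)*(-4) = √(-7)*(-4) = (I*√7)*(-4) = -4*I*√7 ≈ -10.583*I)
(L*(-21))*10 = (-4*I*√7*(-21))*10 = (84*I*√7)*10 = 840*I*√7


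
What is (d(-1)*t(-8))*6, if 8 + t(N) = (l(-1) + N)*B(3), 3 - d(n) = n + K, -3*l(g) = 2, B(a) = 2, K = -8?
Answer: -1824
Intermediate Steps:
l(g) = -⅔ (l(g) = -⅓*2 = -⅔)
d(n) = 11 - n (d(n) = 3 - (n - 8) = 3 - (-8 + n) = 3 + (8 - n) = 11 - n)
t(N) = -28/3 + 2*N (t(N) = -8 + (-⅔ + N)*2 = -8 + (-4/3 + 2*N) = -28/3 + 2*N)
(d(-1)*t(-8))*6 = ((11 - 1*(-1))*(-28/3 + 2*(-8)))*6 = ((11 + 1)*(-28/3 - 16))*6 = (12*(-76/3))*6 = -304*6 = -1824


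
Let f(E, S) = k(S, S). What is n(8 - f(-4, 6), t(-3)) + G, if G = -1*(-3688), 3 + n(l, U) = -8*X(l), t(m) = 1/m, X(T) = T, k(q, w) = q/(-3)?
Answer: 3605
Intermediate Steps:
k(q, w) = -q/3 (k(q, w) = q*(-⅓) = -q/3)
f(E, S) = -S/3
t(m) = 1/m
n(l, U) = -3 - 8*l
G = 3688
n(8 - f(-4, 6), t(-3)) + G = (-3 - 8*(8 - (-1)*6/3)) + 3688 = (-3 - 8*(8 - 1*(-2))) + 3688 = (-3 - 8*(8 + 2)) + 3688 = (-3 - 8*10) + 3688 = (-3 - 80) + 3688 = -83 + 3688 = 3605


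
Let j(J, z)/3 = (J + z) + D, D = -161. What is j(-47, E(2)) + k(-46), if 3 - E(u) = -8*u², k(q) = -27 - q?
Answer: -500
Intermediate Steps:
E(u) = 3 + 8*u² (E(u) = 3 - (-8)*u² = 3 + 8*u²)
j(J, z) = -483 + 3*J + 3*z (j(J, z) = 3*((J + z) - 161) = 3*(-161 + J + z) = -483 + 3*J + 3*z)
j(-47, E(2)) + k(-46) = (-483 + 3*(-47) + 3*(3 + 8*2²)) + (-27 - 1*(-46)) = (-483 - 141 + 3*(3 + 8*4)) + (-27 + 46) = (-483 - 141 + 3*(3 + 32)) + 19 = (-483 - 141 + 3*35) + 19 = (-483 - 141 + 105) + 19 = -519 + 19 = -500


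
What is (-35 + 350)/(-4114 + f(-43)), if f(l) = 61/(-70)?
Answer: -22050/288041 ≈ -0.076552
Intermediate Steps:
f(l) = -61/70 (f(l) = 61*(-1/70) = -61/70)
(-35 + 350)/(-4114 + f(-43)) = (-35 + 350)/(-4114 - 61/70) = 315/(-288041/70) = 315*(-70/288041) = -22050/288041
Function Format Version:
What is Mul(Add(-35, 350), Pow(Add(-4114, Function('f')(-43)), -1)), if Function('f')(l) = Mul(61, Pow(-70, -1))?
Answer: Rational(-22050, 288041) ≈ -0.076552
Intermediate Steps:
Function('f')(l) = Rational(-61, 70) (Function('f')(l) = Mul(61, Rational(-1, 70)) = Rational(-61, 70))
Mul(Add(-35, 350), Pow(Add(-4114, Function('f')(-43)), -1)) = Mul(Add(-35, 350), Pow(Add(-4114, Rational(-61, 70)), -1)) = Mul(315, Pow(Rational(-288041, 70), -1)) = Mul(315, Rational(-70, 288041)) = Rational(-22050, 288041)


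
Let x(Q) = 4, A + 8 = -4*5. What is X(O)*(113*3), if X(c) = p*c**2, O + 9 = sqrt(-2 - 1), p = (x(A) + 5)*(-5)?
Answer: -1189890 + 274590*I*sqrt(3) ≈ -1.1899e+6 + 4.756e+5*I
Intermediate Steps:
A = -28 (A = -8 - 4*5 = -8 - 20 = -28)
p = -45 (p = (4 + 5)*(-5) = 9*(-5) = -45)
O = -9 + I*sqrt(3) (O = -9 + sqrt(-2 - 1) = -9 + sqrt(-3) = -9 + I*sqrt(3) ≈ -9.0 + 1.732*I)
X(c) = -45*c**2
X(O)*(113*3) = (-45*(-9 + I*sqrt(3))**2)*(113*3) = -45*(-9 + I*sqrt(3))**2*339 = -15255*(-9 + I*sqrt(3))**2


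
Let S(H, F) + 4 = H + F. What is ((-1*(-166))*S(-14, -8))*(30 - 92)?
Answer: 267592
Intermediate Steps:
S(H, F) = -4 + F + H (S(H, F) = -4 + (H + F) = -4 + (F + H) = -4 + F + H)
((-1*(-166))*S(-14, -8))*(30 - 92) = ((-1*(-166))*(-4 - 8 - 14))*(30 - 92) = (166*(-26))*(-62) = -4316*(-62) = 267592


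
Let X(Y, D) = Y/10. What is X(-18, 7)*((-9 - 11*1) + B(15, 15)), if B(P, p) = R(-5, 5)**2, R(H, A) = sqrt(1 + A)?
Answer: 126/5 ≈ 25.200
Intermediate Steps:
B(P, p) = 6 (B(P, p) = (sqrt(1 + 5))**2 = (sqrt(6))**2 = 6)
X(Y, D) = Y/10 (X(Y, D) = Y*(1/10) = Y/10)
X(-18, 7)*((-9 - 11*1) + B(15, 15)) = ((1/10)*(-18))*((-9 - 11*1) + 6) = -9*((-9 - 11) + 6)/5 = -9*(-20 + 6)/5 = -9/5*(-14) = 126/5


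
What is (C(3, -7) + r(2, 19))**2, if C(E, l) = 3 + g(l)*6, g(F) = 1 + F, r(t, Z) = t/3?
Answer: 9409/9 ≈ 1045.4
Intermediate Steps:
r(t, Z) = t/3 (r(t, Z) = t*(1/3) = t/3)
C(E, l) = 9 + 6*l (C(E, l) = 3 + (1 + l)*6 = 3 + (6 + 6*l) = 9 + 6*l)
(C(3, -7) + r(2, 19))**2 = ((9 + 6*(-7)) + (1/3)*2)**2 = ((9 - 42) + 2/3)**2 = (-33 + 2/3)**2 = (-97/3)**2 = 9409/9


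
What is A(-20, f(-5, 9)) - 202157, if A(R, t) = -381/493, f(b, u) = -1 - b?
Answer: -99663782/493 ≈ -2.0216e+5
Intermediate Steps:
A(R, t) = -381/493 (A(R, t) = -381*1/493 = -381/493)
A(-20, f(-5, 9)) - 202157 = -381/493 - 202157 = -99663782/493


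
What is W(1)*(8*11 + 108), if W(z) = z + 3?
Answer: 784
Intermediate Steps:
W(z) = 3 + z
W(1)*(8*11 + 108) = (3 + 1)*(8*11 + 108) = 4*(88 + 108) = 4*196 = 784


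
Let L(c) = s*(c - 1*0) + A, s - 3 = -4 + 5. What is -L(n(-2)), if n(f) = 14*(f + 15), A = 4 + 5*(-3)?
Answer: -717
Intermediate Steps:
s = 4 (s = 3 + (-4 + 5) = 3 + 1 = 4)
A = -11 (A = 4 - 15 = -11)
n(f) = 210 + 14*f (n(f) = 14*(15 + f) = 210 + 14*f)
L(c) = -11 + 4*c (L(c) = 4*(c - 1*0) - 11 = 4*(c + 0) - 11 = 4*c - 11 = -11 + 4*c)
-L(n(-2)) = -(-11 + 4*(210 + 14*(-2))) = -(-11 + 4*(210 - 28)) = -(-11 + 4*182) = -(-11 + 728) = -1*717 = -717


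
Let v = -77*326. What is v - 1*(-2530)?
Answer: -22572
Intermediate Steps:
v = -25102
v - 1*(-2530) = -25102 - 1*(-2530) = -25102 + 2530 = -22572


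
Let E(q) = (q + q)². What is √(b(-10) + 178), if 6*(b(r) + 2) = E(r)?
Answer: 2*√546/3 ≈ 15.578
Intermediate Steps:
E(q) = 4*q² (E(q) = (2*q)² = 4*q²)
b(r) = -2 + 2*r²/3 (b(r) = -2 + (4*r²)/6 = -2 + 2*r²/3)
√(b(-10) + 178) = √((-2 + (⅔)*(-10)²) + 178) = √((-2 + (⅔)*100) + 178) = √((-2 + 200/3) + 178) = √(194/3 + 178) = √(728/3) = 2*√546/3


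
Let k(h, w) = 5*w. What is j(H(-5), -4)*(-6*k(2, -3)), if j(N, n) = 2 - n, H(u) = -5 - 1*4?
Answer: 540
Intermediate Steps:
H(u) = -9 (H(u) = -5 - 4 = -9)
j(H(-5), -4)*(-6*k(2, -3)) = (2 - 1*(-4))*(-30*(-3)) = (2 + 4)*(-6*(-15)) = 6*90 = 540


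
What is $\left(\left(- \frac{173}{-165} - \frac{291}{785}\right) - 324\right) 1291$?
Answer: $- \frac{10812979642}{25905} \approx -4.1741 \cdot 10^{5}$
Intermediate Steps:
$\left(\left(- \frac{173}{-165} - \frac{291}{785}\right) - 324\right) 1291 = \left(\left(\left(-173\right) \left(- \frac{1}{165}\right) - \frac{291}{785}\right) - 324\right) 1291 = \left(\left(\frac{173}{165} - \frac{291}{785}\right) - 324\right) 1291 = \left(\frac{17558}{25905} - 324\right) 1291 = \left(- \frac{8375662}{25905}\right) 1291 = - \frac{10812979642}{25905}$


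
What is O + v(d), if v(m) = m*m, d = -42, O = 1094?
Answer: 2858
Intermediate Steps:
v(m) = m**2
O + v(d) = 1094 + (-42)**2 = 1094 + 1764 = 2858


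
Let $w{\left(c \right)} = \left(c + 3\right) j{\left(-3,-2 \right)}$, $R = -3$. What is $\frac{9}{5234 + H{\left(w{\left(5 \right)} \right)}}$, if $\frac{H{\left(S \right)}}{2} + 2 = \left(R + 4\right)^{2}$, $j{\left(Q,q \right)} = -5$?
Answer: $\frac{3}{1744} \approx 0.0017202$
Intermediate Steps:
$w{\left(c \right)} = -15 - 5 c$ ($w{\left(c \right)} = \left(c + 3\right) \left(-5\right) = \left(3 + c\right) \left(-5\right) = -15 - 5 c$)
$H{\left(S \right)} = -2$ ($H{\left(S \right)} = -4 + 2 \left(-3 + 4\right)^{2} = -4 + 2 \cdot 1^{2} = -4 + 2 \cdot 1 = -4 + 2 = -2$)
$\frac{9}{5234 + H{\left(w{\left(5 \right)} \right)}} = \frac{9}{5234 - 2} = \frac{9}{5232} = 9 \cdot \frac{1}{5232} = \frac{3}{1744}$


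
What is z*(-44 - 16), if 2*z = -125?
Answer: 3750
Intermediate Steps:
z = -125/2 (z = (½)*(-125) = -125/2 ≈ -62.500)
z*(-44 - 16) = -125*(-44 - 16)/2 = -125/2*(-60) = 3750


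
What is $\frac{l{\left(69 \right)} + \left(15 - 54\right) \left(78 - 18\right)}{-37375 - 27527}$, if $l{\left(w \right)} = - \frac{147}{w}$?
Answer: $\frac{53869}{1492746} \approx 0.036087$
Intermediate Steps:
$\frac{l{\left(69 \right)} + \left(15 - 54\right) \left(78 - 18\right)}{-37375 - 27527} = \frac{- \frac{147}{69} + \left(15 - 54\right) \left(78 - 18\right)}{-37375 - 27527} = \frac{\left(-147\right) \frac{1}{69} - 2340}{-64902} = \left(- \frac{49}{23} - 2340\right) \left(- \frac{1}{64902}\right) = \left(- \frac{53869}{23}\right) \left(- \frac{1}{64902}\right) = \frac{53869}{1492746}$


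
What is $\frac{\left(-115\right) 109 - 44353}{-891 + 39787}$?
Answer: $- \frac{547}{374} \approx -1.4626$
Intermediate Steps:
$\frac{\left(-115\right) 109 - 44353}{-891 + 39787} = \frac{-12535 - 44353}{38896} = \left(-56888\right) \frac{1}{38896} = - \frac{547}{374}$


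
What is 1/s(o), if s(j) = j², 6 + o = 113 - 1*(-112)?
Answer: 1/47961 ≈ 2.0850e-5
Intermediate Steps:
o = 219 (o = -6 + (113 - 1*(-112)) = -6 + (113 + 112) = -6 + 225 = 219)
1/s(o) = 1/(219²) = 1/47961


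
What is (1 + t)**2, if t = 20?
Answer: 441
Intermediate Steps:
(1 + t)**2 = (1 + 20)**2 = 21**2 = 441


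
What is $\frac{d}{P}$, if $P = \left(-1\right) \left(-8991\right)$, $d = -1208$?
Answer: $- \frac{1208}{8991} \approx -0.13436$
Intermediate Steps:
$P = 8991$
$\frac{d}{P} = - \frac{1208}{8991}$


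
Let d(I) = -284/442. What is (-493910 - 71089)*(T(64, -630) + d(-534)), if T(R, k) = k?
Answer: 78745040628/221 ≈ 3.5631e+8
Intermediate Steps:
d(I) = -142/221 (d(I) = -284*1/442 = -142/221)
(-493910 - 71089)*(T(64, -630) + d(-534)) = (-493910 - 71089)*(-630 - 142/221) = -564999*(-139372/221) = 78745040628/221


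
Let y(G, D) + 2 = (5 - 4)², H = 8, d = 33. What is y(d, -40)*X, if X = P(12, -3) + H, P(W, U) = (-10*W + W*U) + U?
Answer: 151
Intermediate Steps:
P(W, U) = U - 10*W + U*W (P(W, U) = (-10*W + U*W) + U = U - 10*W + U*W)
X = -151 (X = (-3 - 10*12 - 3*12) + 8 = (-3 - 120 - 36) + 8 = -159 + 8 = -151)
y(G, D) = -1 (y(G, D) = -2 + (5 - 4)² = -2 + 1² = -2 + 1 = -1)
y(d, -40)*X = -1*(-151) = 151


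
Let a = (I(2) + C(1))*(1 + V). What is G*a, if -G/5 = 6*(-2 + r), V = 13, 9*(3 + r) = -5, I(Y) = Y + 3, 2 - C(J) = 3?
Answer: 28000/3 ≈ 9333.3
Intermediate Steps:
C(J) = -1 (C(J) = 2 - 1*3 = 2 - 3 = -1)
I(Y) = 3 + Y
r = -32/9 (r = -3 + (1/9)*(-5) = -3 - 5/9 = -32/9 ≈ -3.5556)
G = 500/3 (G = -30*(-2 - 32/9) = -30*(-50)/9 = -5*(-100/3) = 500/3 ≈ 166.67)
a = 56 (a = ((3 + 2) - 1)*(1 + 13) = (5 - 1)*14 = 4*14 = 56)
G*a = (500/3)*56 = 28000/3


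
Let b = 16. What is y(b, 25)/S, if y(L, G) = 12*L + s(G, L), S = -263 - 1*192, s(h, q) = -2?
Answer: -38/91 ≈ -0.41758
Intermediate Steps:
S = -455 (S = -263 - 192 = -455)
y(L, G) = -2 + 12*L (y(L, G) = 12*L - 2 = -2 + 12*L)
y(b, 25)/S = (-2 + 12*16)/(-455) = (-2 + 192)*(-1/455) = 190*(-1/455) = -38/91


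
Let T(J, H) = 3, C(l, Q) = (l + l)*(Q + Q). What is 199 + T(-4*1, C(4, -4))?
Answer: 202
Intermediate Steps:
C(l, Q) = 4*Q*l (C(l, Q) = (2*l)*(2*Q) = 4*Q*l)
199 + T(-4*1, C(4, -4)) = 199 + 3 = 202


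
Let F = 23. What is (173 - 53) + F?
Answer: 143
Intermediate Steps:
(173 - 53) + F = (173 - 53) + 23 = 120 + 23 = 143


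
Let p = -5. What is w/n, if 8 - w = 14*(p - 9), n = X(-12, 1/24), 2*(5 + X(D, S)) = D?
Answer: -204/11 ≈ -18.545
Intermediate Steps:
X(D, S) = -5 + D/2
n = -11 (n = -5 + (½)*(-12) = -5 - 6 = -11)
w = 204 (w = 8 - 14*(-5 - 9) = 8 - 14*(-14) = 8 - 1*(-196) = 8 + 196 = 204)
w/n = 204/(-11) = 204*(-1/11) = -204/11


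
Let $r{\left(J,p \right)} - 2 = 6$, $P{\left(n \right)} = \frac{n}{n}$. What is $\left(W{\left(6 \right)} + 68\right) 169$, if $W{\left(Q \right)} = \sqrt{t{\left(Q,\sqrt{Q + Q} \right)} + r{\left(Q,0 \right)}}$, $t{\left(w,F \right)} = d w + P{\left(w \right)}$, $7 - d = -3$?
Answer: $11492 + 169 \sqrt{69} \approx 12896.0$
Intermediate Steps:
$P{\left(n \right)} = 1$
$d = 10$ ($d = 7 - -3 = 7 + 3 = 10$)
$r{\left(J,p \right)} = 8$ ($r{\left(J,p \right)} = 2 + 6 = 8$)
$t{\left(w,F \right)} = 1 + 10 w$ ($t{\left(w,F \right)} = 10 w + 1 = 1 + 10 w$)
$W{\left(Q \right)} = \sqrt{9 + 10 Q}$ ($W{\left(Q \right)} = \sqrt{\left(1 + 10 Q\right) + 8} = \sqrt{9 + 10 Q}$)
$\left(W{\left(6 \right)} + 68\right) 169 = \left(\sqrt{9 + 10 \cdot 6} + 68\right) 169 = \left(\sqrt{9 + 60} + 68\right) 169 = \left(\sqrt{69} + 68\right) 169 = \left(68 + \sqrt{69}\right) 169 = 11492 + 169 \sqrt{69}$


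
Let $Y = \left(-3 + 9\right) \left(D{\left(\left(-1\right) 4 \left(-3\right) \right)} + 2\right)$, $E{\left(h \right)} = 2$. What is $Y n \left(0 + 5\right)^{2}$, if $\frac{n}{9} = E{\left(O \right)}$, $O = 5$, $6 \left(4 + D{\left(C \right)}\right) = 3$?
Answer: $-4050$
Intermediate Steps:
$D{\left(C \right)} = - \frac{7}{2}$ ($D{\left(C \right)} = -4 + \frac{1}{6} \cdot 3 = -4 + \frac{1}{2} = - \frac{7}{2}$)
$n = 18$ ($n = 9 \cdot 2 = 18$)
$Y = -9$ ($Y = \left(-3 + 9\right) \left(- \frac{7}{2} + 2\right) = 6 \left(- \frac{3}{2}\right) = -9$)
$Y n \left(0 + 5\right)^{2} = \left(-9\right) 18 \left(0 + 5\right)^{2} = - 162 \cdot 5^{2} = \left(-162\right) 25 = -4050$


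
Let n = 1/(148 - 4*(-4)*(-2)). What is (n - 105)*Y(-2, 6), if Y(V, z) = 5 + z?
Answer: -133969/116 ≈ -1154.9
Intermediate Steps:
n = 1/116 (n = 1/(148 + 16*(-2)) = 1/(148 - 32) = 1/116 ≈ 0.0086207)
(n - 105)*Y(-2, 6) = (1/116 - 105)*(5 + 6) = -12179/116*11 = -133969/116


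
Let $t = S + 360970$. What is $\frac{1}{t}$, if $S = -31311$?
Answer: $\frac{1}{329659} \approx 3.0334 \cdot 10^{-6}$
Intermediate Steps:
$t = 329659$ ($t = -31311 + 360970 = 329659$)
$\frac{1}{t} = \frac{1}{329659}$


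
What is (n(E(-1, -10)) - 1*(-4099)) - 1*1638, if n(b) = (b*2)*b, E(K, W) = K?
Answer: 2463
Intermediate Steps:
n(b) = 2*b² (n(b) = (2*b)*b = 2*b²)
(n(E(-1, -10)) - 1*(-4099)) - 1*1638 = (2*(-1)² - 1*(-4099)) - 1*1638 = (2*1 + 4099) - 1638 = (2 + 4099) - 1638 = 4101 - 1638 = 2463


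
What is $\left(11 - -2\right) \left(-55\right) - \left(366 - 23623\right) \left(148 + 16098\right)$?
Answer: $377832507$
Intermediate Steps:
$\left(11 - -2\right) \left(-55\right) - \left(366 - 23623\right) \left(148 + 16098\right) = \left(11 + 2\right) \left(-55\right) - \left(-23257\right) 16246 = 13 \left(-55\right) - -377833222 = -715 + 377833222 = 377832507$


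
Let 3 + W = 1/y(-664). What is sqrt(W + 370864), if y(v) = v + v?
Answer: sqrt(40877782781)/332 ≈ 608.98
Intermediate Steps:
y(v) = 2*v
W = -3985/1328 (W = -3 + 1/(2*(-664)) = -3 + 1/(-1328) = -3 - 1/1328 = -3985/1328 ≈ -3.0008)
sqrt(W + 370864) = sqrt(-3985/1328 + 370864) = sqrt(492503407/1328) = sqrt(40877782781)/332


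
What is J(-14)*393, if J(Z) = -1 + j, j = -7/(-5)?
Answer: 786/5 ≈ 157.20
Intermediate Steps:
j = 7/5 (j = -7*(-⅕) = 7/5 ≈ 1.4000)
J(Z) = ⅖ (J(Z) = -1 + 7/5 = ⅖)
J(-14)*393 = (⅖)*393 = 786/5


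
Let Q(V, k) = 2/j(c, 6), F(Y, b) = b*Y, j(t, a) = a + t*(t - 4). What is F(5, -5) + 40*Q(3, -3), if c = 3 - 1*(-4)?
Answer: -595/27 ≈ -22.037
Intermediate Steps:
c = 7 (c = 3 + 4 = 7)
j(t, a) = a + t*(-4 + t)
F(Y, b) = Y*b
Q(V, k) = 2/27 (Q(V, k) = 2/(6 + 7**2 - 4*7) = 2/(6 + 49 - 28) = 2/27)
F(5, -5) + 40*Q(3, -3) = 5*(-5) + 40*(2/27) = -25 + 80/27 = -595/27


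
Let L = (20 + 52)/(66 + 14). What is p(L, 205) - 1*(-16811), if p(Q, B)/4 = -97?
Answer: 16423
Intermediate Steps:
L = 9/10 (L = 72/80 = 72*(1/80) = 9/10 ≈ 0.90000)
p(Q, B) = -388 (p(Q, B) = 4*(-97) = -388)
p(L, 205) - 1*(-16811) = -388 - 1*(-16811) = -388 + 16811 = 16423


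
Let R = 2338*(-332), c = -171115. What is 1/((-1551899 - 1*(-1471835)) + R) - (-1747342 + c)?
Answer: 1642736359959/856280 ≈ 1.9185e+6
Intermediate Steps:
R = -776216
1/((-1551899 - 1*(-1471835)) + R) - (-1747342 + c) = 1/((-1551899 - 1*(-1471835)) - 776216) - (-1747342 - 171115) = 1/((-1551899 + 1471835) - 776216) - 1*(-1918457) = 1/(-80064 - 776216) + 1918457 = 1/(-856280) + 1918457 = -1/856280 + 1918457 = 1642736359959/856280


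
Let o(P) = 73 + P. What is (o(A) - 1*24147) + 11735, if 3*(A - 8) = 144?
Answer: -12283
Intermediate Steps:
A = 56 (A = 8 + (1/3)*144 = 8 + 48 = 56)
(o(A) - 1*24147) + 11735 = ((73 + 56) - 1*24147) + 11735 = (129 - 24147) + 11735 = -24018 + 11735 = -12283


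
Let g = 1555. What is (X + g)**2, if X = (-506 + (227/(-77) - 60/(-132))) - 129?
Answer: 4991139904/5929 ≈ 8.4182e+5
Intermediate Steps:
X = -49087/77 (X = (-506 + (227*(-1/77) - 60*(-1/132))) - 129 = (-506 + (-227/77 + 5/11)) - 129 = (-506 - 192/77) - 129 = -39154/77 - 129 = -49087/77 ≈ -637.49)
(X + g)**2 = (-49087/77 + 1555)**2 = (70648/77)**2 = 4991139904/5929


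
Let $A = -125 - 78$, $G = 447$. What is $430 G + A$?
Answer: $192007$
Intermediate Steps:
$A = -203$
$430 G + A = 430 \cdot 447 - 203 = 192210 - 203 = 192007$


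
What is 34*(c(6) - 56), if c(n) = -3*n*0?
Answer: -1904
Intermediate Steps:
c(n) = 0
34*(c(6) - 56) = 34*(0 - 56) = 34*(-56) = -1904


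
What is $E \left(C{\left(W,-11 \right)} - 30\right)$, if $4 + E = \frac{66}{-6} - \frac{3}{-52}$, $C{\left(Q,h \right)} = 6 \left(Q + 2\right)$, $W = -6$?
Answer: $\frac{20979}{26} \approx 806.88$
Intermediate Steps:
$C{\left(Q,h \right)} = 12 + 6 Q$ ($C{\left(Q,h \right)} = 6 \left(2 + Q\right) = 12 + 6 Q$)
$E = - \frac{777}{52}$ ($E = -4 + \left(\frac{66}{-6} - \frac{3}{-52}\right) = -4 + \left(66 \left(- \frac{1}{6}\right) - - \frac{3}{52}\right) = -4 + \left(-11 + \frac{3}{52}\right) = -4 - \frac{569}{52} = - \frac{777}{52} \approx -14.942$)
$E \left(C{\left(W,-11 \right)} - 30\right) = - \frac{777 \left(\left(12 + 6 \left(-6\right)\right) - 30\right)}{52} = - \frac{777 \left(\left(12 - 36\right) - 30\right)}{52} = - \frac{777 \left(-24 - 30\right)}{52} = \left(- \frac{777}{52}\right) \left(-54\right) = \frac{20979}{26}$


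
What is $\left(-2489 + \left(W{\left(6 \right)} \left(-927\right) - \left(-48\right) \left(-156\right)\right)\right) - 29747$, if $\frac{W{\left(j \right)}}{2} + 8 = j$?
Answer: $-36016$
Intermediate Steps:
$W{\left(j \right)} = -16 + 2 j$
$\left(-2489 + \left(W{\left(6 \right)} \left(-927\right) - \left(-48\right) \left(-156\right)\right)\right) - 29747 = \left(-2489 + \left(\left(-16 + 2 \cdot 6\right) \left(-927\right) - \left(-48\right) \left(-156\right)\right)\right) - 29747 = \left(-2489 - \left(7488 - \left(-16 + 12\right) \left(-927\right)\right)\right) - 29747 = \left(-2489 - 3780\right) - 29747 = -6269 - 29747 = -36016$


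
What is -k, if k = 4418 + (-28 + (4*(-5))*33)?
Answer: -3730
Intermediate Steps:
k = 3730 (k = 4418 + (-28 - 20*33) = 4418 + (-28 - 660) = 4418 - 688 = 3730)
-k = -1*3730 = -3730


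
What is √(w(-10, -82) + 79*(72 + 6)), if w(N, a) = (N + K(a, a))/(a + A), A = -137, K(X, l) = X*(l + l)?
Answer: 2*√73148190/219 ≈ 78.107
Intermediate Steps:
K(X, l) = 2*X*l (K(X, l) = X*(2*l) = 2*X*l)
w(N, a) = (N + 2*a²)/(-137 + a) (w(N, a) = (N + 2*a*a)/(a - 137) = (N + 2*a²)/(-137 + a))
√(w(-10, -82) + 79*(72 + 6)) = √((-10 + 2*(-82)²)/(-137 - 82) + 79*(72 + 6)) = √((-10 + 2*6724)/(-219) + 79*78) = √(-(-10 + 13448)/219 + 6162) = √(-1/219*13438 + 6162) = √(-13438/219 + 6162) = √(1336040/219) = 2*√73148190/219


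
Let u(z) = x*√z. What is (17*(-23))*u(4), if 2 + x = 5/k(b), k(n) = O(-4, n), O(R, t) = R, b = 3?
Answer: 5083/2 ≈ 2541.5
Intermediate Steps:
k(n) = -4
x = -13/4 (x = -2 + 5/(-4) = -2 + 5*(-¼) = -2 - 5/4 = -13/4 ≈ -3.2500)
u(z) = -13*√z/4
(17*(-23))*u(4) = (17*(-23))*(-13*√4/4) = -(-5083)*2/4 = -391*(-13/2) = 5083/2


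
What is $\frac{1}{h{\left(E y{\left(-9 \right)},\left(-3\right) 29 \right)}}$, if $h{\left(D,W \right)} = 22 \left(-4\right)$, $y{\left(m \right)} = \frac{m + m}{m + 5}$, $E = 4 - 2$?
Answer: $- \frac{1}{88} \approx -0.011364$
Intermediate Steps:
$E = 2$
$y{\left(m \right)} = \frac{2 m}{5 + m}$
$h{\left(D,W \right)} = -88$
$\frac{1}{h{\left(E y{\left(-9 \right)},\left(-3\right) 29 \right)}} = \frac{1}{-88} = - \frac{1}{88}$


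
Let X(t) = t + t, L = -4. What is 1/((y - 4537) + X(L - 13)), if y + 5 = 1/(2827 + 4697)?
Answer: -7524/34429823 ≈ -0.00021853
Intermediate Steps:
X(t) = 2*t
y = -37619/7524 (y = -5 + 1/(2827 + 4697) = -5 + 1/7524 = -37619/7524 ≈ -4.9999)
1/((y - 4537) + X(L - 13)) = 1/((-37619/7524 - 4537) + 2*(-4 - 13)) = 1/(-34174007/7524 + 2*(-17)) = 1/(-34174007/7524 - 34) = 1/(-34429823/7524) = -7524/34429823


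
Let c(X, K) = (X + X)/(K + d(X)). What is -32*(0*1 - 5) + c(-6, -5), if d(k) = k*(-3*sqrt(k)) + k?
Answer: 330532/2065 + 216*I*sqrt(6)/2065 ≈ 160.06 + 0.25622*I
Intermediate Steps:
d(k) = k - 3*k**(3/2) (d(k) = -3*k**(3/2) + k = k - 3*k**(3/2))
c(X, K) = 2*X/(K + X - 3*X**(3/2)) (c(X, K) = (X + X)/(K + (X - 3*X**(3/2))) = (2*X)/(K + X - 3*X**(3/2)) = 2*X/(K + X - 3*X**(3/2)))
-32*(0*1 - 5) + c(-6, -5) = -32*(0*1 - 5) + 2*(-6)/(-5 - 6 - (-18)*I*sqrt(6)) = -32*(0 - 5) + 2*(-6)/(-5 - 6 - (-18)*I*sqrt(6)) = -32*(-5) + 2*(-6)/(-5 - 6 + 18*I*sqrt(6)) = 160 + 2*(-6)/(-11 + 18*I*sqrt(6)) = 160 - 12/(-11 + 18*I*sqrt(6))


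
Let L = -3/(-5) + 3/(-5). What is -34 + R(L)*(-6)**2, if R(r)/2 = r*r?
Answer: -34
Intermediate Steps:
L = 0 (L = -3*(-1/5) + 3*(-1/5) = 3/5 - 3/5 = 0)
R(r) = 2*r**2 (R(r) = 2*(r*r) = 2*r**2)
-34 + R(L)*(-6)**2 = -34 + (2*0**2)*(-6)**2 = -34 + (2*0)*36 = -34 + 0*36 = -34 + 0 = -34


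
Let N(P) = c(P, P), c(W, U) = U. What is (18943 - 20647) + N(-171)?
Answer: -1875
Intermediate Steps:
N(P) = P
(18943 - 20647) + N(-171) = (18943 - 20647) - 171 = -1704 - 171 = -1875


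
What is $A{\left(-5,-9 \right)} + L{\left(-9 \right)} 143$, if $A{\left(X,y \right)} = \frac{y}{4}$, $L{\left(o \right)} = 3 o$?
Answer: $- \frac{15453}{4} \approx -3863.3$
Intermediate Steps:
$A{\left(X,y \right)} = \frac{y}{4}$ ($A{\left(X,y \right)} = y \frac{1}{4} = \frac{y}{4}$)
$A{\left(-5,-9 \right)} + L{\left(-9 \right)} 143 = \frac{1}{4} \left(-9\right) + 3 \left(-9\right) 143 = - \frac{9}{4} - 3861 = - \frac{15453}{4}$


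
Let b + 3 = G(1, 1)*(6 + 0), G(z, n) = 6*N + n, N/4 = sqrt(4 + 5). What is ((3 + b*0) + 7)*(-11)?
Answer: -110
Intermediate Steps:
N = 12 (N = 4*sqrt(4 + 5) = 4*sqrt(9) = 4*3 = 12)
G(z, n) = 72 + n (G(z, n) = 6*12 + n = 72 + n)
b = 435 (b = -3 + (72 + 1)*(6 + 0) = -3 + 73*6 = -3 + 438 = 435)
((3 + b*0) + 7)*(-11) = ((3 + 435*0) + 7)*(-11) = ((3 + 0) + 7)*(-11) = (3 + 7)*(-11) = 10*(-11) = -110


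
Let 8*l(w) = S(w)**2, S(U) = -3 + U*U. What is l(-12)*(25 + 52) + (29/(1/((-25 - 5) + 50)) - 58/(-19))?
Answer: 29174527/152 ≈ 1.9194e+5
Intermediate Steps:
S(U) = -3 + U**2
l(w) = (-3 + w**2)**2/8
l(-12)*(25 + 52) + (29/(1/((-25 - 5) + 50)) - 58/(-19)) = ((-3 + (-12)**2)**2/8)*(25 + 52) + (29/(1/((-25 - 5) + 50)) - 58/(-19)) = ((-3 + 144)**2/8)*77 + (29/(1/(-30 + 50)) - 58*(-1/19)) = ((1/8)*141**2)*77 + (29/(1/20) + 58/19) = ((1/8)*19881)*77 + (29/(1/20) + 58/19) = (19881/8)*77 + (29*20 + 58/19) = 1530837/8 + (580 + 58/19) = 1530837/8 + 11078/19 = 29174527/152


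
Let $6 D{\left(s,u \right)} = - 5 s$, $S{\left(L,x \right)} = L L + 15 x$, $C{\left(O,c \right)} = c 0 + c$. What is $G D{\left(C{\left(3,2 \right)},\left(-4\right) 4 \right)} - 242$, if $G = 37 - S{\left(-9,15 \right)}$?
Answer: $\frac{619}{3} \approx 206.33$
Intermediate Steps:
$C{\left(O,c \right)} = c$ ($C{\left(O,c \right)} = 0 + c = c$)
$S{\left(L,x \right)} = L^{2} + 15 x$
$G = -269$ ($G = 37 - \left(\left(-9\right)^{2} + 15 \cdot 15\right) = 37 - \left(81 + 225\right) = 37 - 306 = -269$)
$D{\left(s,u \right)} = - \frac{5 s}{6}$ ($D{\left(s,u \right)} = \frac{\left(-5\right) s}{6} = - \frac{5 s}{6}$)
$G D{\left(C{\left(3,2 \right)},\left(-4\right) 4 \right)} - 242 = - 269 \left(\left(- \frac{5}{6}\right) 2\right) - 242 = \left(-269\right) \left(- \frac{5}{3}\right) - 242 = \frac{1345}{3} - 242 = \frac{619}{3}$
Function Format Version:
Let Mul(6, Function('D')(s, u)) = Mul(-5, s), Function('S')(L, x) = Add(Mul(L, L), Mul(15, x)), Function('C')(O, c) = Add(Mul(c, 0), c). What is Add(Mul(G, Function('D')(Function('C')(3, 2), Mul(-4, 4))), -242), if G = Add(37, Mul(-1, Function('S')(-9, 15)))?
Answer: Rational(619, 3) ≈ 206.33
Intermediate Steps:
Function('C')(O, c) = c (Function('C')(O, c) = Add(0, c) = c)
Function('S')(L, x) = Add(Pow(L, 2), Mul(15, x))
G = -269 (G = Add(37, Mul(-1, Add(Pow(-9, 2), Mul(15, 15)))) = Add(37, Mul(-1, Add(81, 225))) = Add(37, Mul(-1, 306)) = Add(37, -306) = -269)
Function('D')(s, u) = Mul(Rational(-5, 6), s) (Function('D')(s, u) = Mul(Rational(1, 6), Mul(-5, s)) = Mul(Rational(-5, 6), s))
Add(Mul(G, Function('D')(Function('C')(3, 2), Mul(-4, 4))), -242) = Add(Mul(-269, Mul(Rational(-5, 6), 2)), -242) = Add(Mul(-269, Rational(-5, 3)), -242) = Add(Rational(1345, 3), -242) = Rational(619, 3)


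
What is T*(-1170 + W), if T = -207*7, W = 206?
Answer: 1396836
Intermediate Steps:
T = -1449
T*(-1170 + W) = -1449*(-1170 + 206) = -1449*(-964) = 1396836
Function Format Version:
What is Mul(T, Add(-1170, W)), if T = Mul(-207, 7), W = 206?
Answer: 1396836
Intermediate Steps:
T = -1449
Mul(T, Add(-1170, W)) = Mul(-1449, Add(-1170, 206)) = Mul(-1449, -964) = 1396836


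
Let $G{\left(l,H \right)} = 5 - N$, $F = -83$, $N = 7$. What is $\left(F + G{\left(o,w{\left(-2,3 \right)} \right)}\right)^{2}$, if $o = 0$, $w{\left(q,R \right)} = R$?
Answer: $7225$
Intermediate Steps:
$G{\left(l,H \right)} = -2$ ($G{\left(l,H \right)} = 5 - 7 = -2$)
$\left(F + G{\left(o,w{\left(-2,3 \right)} \right)}\right)^{2} = \left(-83 - 2\right)^{2} = \left(-85\right)^{2} = 7225$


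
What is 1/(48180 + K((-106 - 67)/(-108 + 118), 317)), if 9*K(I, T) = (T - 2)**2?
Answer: 1/59205 ≈ 1.6890e-5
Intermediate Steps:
K(I, T) = (-2 + T)**2/9 (K(I, T) = (T - 2)**2/9 = (-2 + T)**2/9)
1/(48180 + K((-106 - 67)/(-108 + 118), 317)) = 1/(48180 + (-2 + 317)**2/9) = 1/(48180 + (1/9)*315**2) = 1/(48180 + (1/9)*99225) = 1/(48180 + 11025) = 1/59205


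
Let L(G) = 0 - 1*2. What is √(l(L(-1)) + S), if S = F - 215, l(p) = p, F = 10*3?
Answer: I*√187 ≈ 13.675*I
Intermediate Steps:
L(G) = -2 (L(G) = 0 - 2 = -2)
F = 30
S = -185 (S = 30 - 215 = -185)
√(l(L(-1)) + S) = √(-2 - 185) = √(-187) = I*√187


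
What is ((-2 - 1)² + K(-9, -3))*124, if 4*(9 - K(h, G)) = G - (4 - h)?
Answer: 2728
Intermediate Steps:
K(h, G) = 10 - G/4 - h/4 (K(h, G) = 9 - (G - (4 - h))/4 = 9 - (G + (-4 + h))/4 = 9 - (-4 + G + h)/4 = 9 + (1 - G/4 - h/4) = 10 - G/4 - h/4)
((-2 - 1)² + K(-9, -3))*124 = ((-2 - 1)² + (10 - ¼*(-3) - ¼*(-9)))*124 = ((-3)² + (10 + ¾ + 9/4))*124 = (9 + 13)*124 = 22*124 = 2728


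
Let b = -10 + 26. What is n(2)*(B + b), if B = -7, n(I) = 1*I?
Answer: 18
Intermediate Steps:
n(I) = I
b = 16
n(2)*(B + b) = 2*(-7 + 16) = 2*9 = 18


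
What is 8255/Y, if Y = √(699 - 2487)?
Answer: -8255*I*√447/894 ≈ -195.22*I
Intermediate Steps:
Y = 2*I*√447 (Y = √(-1788) = 2*I*√447 ≈ 42.285*I)
8255/Y = 8255/((2*I*√447)) = 8255*(-I*√447/894) = -8255*I*√447/894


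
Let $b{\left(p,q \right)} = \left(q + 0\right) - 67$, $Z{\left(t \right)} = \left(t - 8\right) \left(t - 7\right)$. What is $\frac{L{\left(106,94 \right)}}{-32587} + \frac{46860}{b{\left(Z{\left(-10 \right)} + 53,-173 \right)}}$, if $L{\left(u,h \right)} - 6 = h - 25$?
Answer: $- \frac{25450747}{130348} \approx -195.25$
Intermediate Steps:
$Z{\left(t \right)} = \left(-8 + t\right) \left(-7 + t\right)$
$b{\left(p,q \right)} = -67 + q$ ($b{\left(p,q \right)} = q - 67 = -67 + q$)
$L{\left(u,h \right)} = -19 + h$ ($L{\left(u,h \right)} = 6 + \left(h - 25\right) = 6 + \left(-25 + h\right) = -19 + h$)
$\frac{L{\left(106,94 \right)}}{-32587} + \frac{46860}{b{\left(Z{\left(-10 \right)} + 53,-173 \right)}} = \frac{-19 + 94}{-32587} + \frac{46860}{-67 - 173} = 75 \left(- \frac{1}{32587}\right) + \frac{46860}{-240} = - \frac{75}{32587} + 46860 \left(- \frac{1}{240}\right) = - \frac{75}{32587} - \frac{781}{4} = - \frac{25450747}{130348}$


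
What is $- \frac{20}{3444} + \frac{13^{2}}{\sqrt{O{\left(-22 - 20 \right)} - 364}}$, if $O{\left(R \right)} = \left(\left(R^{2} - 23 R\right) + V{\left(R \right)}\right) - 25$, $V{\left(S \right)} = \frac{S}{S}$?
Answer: $- \frac{5}{861} + \frac{169 \sqrt{2342}}{2342} \approx 3.4863$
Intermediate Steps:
$V{\left(S \right)} = 1$
$O{\left(R \right)} = -24 + R^{2} - 23 R$ ($O{\left(R \right)} = \left(\left(R^{2} - 23 R\right) + 1\right) - 25 = \left(1 + R^{2} - 23 R\right) - 25 = -24 + R^{2} - 23 R$)
$- \frac{20}{3444} + \frac{13^{2}}{\sqrt{O{\left(-22 - 20 \right)} - 364}} = - \frac{20}{3444} + \frac{13^{2}}{\sqrt{\left(-24 + \left(-22 - 20\right)^{2} - 23 \left(-22 - 20\right)\right) - 364}} = \left(-20\right) \frac{1}{3444} + \frac{169}{\sqrt{\left(-24 + \left(-22 - 20\right)^{2} - 23 \left(-22 - 20\right)\right) - 364}} = - \frac{5}{861} + \frac{169}{\sqrt{\left(-24 + \left(-42\right)^{2} - -966\right) - 364}} = - \frac{5}{861} + \frac{169}{\sqrt{\left(-24 + 1764 + 966\right) - 364}} = - \frac{5}{861} + \frac{169}{\sqrt{2706 - 364}} = - \frac{5}{861} + \frac{169}{\sqrt{2342}} = - \frac{5}{861} + 169 \frac{\sqrt{2342}}{2342} = - \frac{5}{861} + \frac{169 \sqrt{2342}}{2342}$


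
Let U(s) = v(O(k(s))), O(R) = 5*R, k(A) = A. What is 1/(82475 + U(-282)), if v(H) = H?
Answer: 1/81065 ≈ 1.2336e-5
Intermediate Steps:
U(s) = 5*s
1/(82475 + U(-282)) = 1/(82475 + 5*(-282)) = 1/(82475 - 1410) = 1/81065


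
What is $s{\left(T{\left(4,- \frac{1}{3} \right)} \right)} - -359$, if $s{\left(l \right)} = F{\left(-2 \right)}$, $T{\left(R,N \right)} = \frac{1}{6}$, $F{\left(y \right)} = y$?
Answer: $357$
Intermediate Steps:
$T{\left(R,N \right)} = \frac{1}{6}$
$s{\left(l \right)} = -2$
$s{\left(T{\left(4,- \frac{1}{3} \right)} \right)} - -359 = -2 - -359 = -2 + 359 = 357$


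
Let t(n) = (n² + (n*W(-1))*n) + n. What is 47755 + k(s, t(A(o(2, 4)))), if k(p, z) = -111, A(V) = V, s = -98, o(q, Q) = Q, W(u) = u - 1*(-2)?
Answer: 47644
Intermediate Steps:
W(u) = 2 + u (W(u) = u + 2 = 2 + u)
t(n) = n + 2*n² (t(n) = (n² + (n*(2 - 1))*n) + n = (n² + (n*1)*n) + n = (n² + n*n) + n = (n² + n²) + n = 2*n² + n = n + 2*n²)
47755 + k(s, t(A(o(2, 4)))) = 47755 - 111 = 47644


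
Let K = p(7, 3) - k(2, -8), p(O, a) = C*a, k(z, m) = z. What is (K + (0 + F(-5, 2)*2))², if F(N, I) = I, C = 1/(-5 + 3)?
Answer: ¼ ≈ 0.25000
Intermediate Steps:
C = -½ (C = 1/(-2) = -½ ≈ -0.50000)
p(O, a) = -a/2
K = -7/2 (K = -½*3 - 1*2 = -3/2 - 2 = -7/2 ≈ -3.5000)
(K + (0 + F(-5, 2)*2))² = (-7/2 + (0 + 2*2))² = (-7/2 + (0 + 4))² = (-7/2 + 4)² = (½)² = ¼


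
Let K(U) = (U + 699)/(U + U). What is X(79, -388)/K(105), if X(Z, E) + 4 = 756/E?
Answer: -20195/12998 ≈ -1.5537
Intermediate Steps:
X(Z, E) = -4 + 756/E
K(U) = (699 + U)/(2*U) (K(U) = (699 + U)/((2*U)) = (699 + U)*(1/(2*U)) = (699 + U)/(2*U))
X(79, -388)/K(105) = (-4 + 756/(-388))/(((½)*(699 + 105)/105)) = (-4 + 756*(-1/388))/(((½)*(1/105)*804)) = (-4 - 189/97)/(134/35) = -577/97*35/134 = -20195/12998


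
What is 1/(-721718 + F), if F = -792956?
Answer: -1/1514674 ≈ -6.6021e-7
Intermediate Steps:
1/(-721718 + F) = 1/(-721718 - 792956) = 1/(-1514674) = -1/1514674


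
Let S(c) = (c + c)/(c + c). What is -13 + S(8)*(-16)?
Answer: -29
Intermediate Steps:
S(c) = 1 (S(c) = (2*c)/((2*c)) = (2*c)*(1/(2*c)) = 1)
-13 + S(8)*(-16) = -13 + 1*(-16) = -13 - 16 = -29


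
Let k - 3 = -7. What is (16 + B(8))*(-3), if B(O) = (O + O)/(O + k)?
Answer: -60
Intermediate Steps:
k = -4 (k = 3 - 7 = -4)
B(O) = 2*O/(-4 + O) (B(O) = (O + O)/(O - 4) = (2*O)/(-4 + O) = 2*O/(-4 + O))
(16 + B(8))*(-3) = (16 + 2*8/(-4 + 8))*(-3) = (16 + 2*8/4)*(-3) = (16 + 2*8*(¼))*(-3) = (16 + 4)*(-3) = 20*(-3) = -60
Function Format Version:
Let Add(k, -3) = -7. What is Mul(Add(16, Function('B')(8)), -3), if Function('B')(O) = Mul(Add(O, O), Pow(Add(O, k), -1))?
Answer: -60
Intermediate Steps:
k = -4 (k = Add(3, -7) = -4)
Function('B')(O) = Mul(2, O, Pow(Add(-4, O), -1)) (Function('B')(O) = Mul(Add(O, O), Pow(Add(O, -4), -1)) = Mul(Mul(2, O), Pow(Add(-4, O), -1)) = Mul(2, O, Pow(Add(-4, O), -1)))
Mul(Add(16, Function('B')(8)), -3) = Mul(Add(16, Mul(2, 8, Pow(Add(-4, 8), -1))), -3) = Mul(Add(16, Mul(2, 8, Pow(4, -1))), -3) = Mul(Add(16, Mul(2, 8, Rational(1, 4))), -3) = Mul(Add(16, 4), -3) = Mul(20, -3) = -60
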